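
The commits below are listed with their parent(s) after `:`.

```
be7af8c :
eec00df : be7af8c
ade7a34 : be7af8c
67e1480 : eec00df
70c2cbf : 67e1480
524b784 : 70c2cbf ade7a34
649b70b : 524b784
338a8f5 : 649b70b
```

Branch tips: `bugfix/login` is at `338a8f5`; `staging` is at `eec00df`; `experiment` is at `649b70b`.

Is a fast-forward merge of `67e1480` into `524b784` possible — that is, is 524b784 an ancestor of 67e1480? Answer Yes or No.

No

A fast-forward from 524b784 to 67e1480 is possible iff 524b784 is an ancestor of 67e1480.
Ancestors of 67e1480: {67e1480, be7af8c, eec00df}.
524b784 is not among them, so fast-forward is not possible.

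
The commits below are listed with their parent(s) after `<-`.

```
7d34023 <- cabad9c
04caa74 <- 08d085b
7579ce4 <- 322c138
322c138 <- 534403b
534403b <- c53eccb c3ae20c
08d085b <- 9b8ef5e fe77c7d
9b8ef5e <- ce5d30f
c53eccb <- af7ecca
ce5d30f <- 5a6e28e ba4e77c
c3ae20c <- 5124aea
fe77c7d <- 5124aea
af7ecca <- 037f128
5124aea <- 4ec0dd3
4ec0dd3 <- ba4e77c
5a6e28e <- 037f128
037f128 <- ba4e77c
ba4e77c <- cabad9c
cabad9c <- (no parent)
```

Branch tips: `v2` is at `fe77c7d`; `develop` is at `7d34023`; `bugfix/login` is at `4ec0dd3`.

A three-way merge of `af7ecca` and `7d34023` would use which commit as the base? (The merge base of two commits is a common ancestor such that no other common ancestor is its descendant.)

cabad9c

Ancestors of af7ecca: {037f128, af7ecca, ba4e77c, cabad9c}.
Ancestors of 7d34023: {7d34023, cabad9c}.
Common ancestors: {cabad9c}.
The only common ancestor is cabad9c, so it is the merge base.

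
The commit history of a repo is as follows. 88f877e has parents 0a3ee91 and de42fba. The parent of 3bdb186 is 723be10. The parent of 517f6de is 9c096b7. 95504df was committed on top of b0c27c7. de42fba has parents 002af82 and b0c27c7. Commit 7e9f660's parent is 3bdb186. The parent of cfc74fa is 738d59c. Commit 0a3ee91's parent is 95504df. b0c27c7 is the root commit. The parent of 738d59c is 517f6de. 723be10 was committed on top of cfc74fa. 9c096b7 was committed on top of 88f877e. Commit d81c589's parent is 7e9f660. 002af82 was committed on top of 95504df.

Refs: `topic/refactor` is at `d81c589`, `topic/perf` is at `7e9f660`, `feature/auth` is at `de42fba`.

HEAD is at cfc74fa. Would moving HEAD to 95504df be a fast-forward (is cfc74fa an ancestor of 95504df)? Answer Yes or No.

A fast-forward from cfc74fa to 95504df is possible iff cfc74fa is an ancestor of 95504df.
Ancestors of 95504df: {95504df, b0c27c7}.
cfc74fa is not among them, so fast-forward is not possible.

No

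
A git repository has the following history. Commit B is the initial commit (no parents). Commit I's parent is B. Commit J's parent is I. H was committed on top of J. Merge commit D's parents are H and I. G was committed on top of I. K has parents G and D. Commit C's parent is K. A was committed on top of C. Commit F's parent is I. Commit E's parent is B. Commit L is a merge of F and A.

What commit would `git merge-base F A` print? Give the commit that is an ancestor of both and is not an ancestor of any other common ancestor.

Ancestors of F: {B, F, I}.
Ancestors of A: {A, B, C, D, G, H, I, J, K}.
Common ancestors: {B, I}.
Among these, I is not an ancestor of any other common ancestor — it is the merge base.

I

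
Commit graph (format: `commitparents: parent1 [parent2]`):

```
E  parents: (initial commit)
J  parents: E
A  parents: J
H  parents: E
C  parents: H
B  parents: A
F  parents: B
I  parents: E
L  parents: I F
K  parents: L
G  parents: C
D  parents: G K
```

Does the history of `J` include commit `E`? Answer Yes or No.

Ancestors of J (commits reachable by following parents): {E, J}.
E is in that set, so it is an ancestor of J.

Yes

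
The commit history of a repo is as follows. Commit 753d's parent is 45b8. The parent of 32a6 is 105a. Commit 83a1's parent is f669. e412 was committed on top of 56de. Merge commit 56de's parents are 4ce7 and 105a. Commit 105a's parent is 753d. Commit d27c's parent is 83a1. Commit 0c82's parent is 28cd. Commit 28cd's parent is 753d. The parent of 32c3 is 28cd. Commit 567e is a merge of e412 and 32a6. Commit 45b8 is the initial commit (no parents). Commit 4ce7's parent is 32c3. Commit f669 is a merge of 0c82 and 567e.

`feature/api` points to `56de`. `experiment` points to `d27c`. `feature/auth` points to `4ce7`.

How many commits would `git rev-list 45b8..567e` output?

9

Reachable from 567e: {105a, 28cd, 32a6, 32c3, 45b8, 4ce7, 567e, 56de, 753d, e412}.
Reachable from 45b8: {45b8}.
In 567e's history but not 45b8's: {105a, 28cd, 32a6, 32c3, 4ce7, 567e, 56de, 753d, e412} — 9 commits.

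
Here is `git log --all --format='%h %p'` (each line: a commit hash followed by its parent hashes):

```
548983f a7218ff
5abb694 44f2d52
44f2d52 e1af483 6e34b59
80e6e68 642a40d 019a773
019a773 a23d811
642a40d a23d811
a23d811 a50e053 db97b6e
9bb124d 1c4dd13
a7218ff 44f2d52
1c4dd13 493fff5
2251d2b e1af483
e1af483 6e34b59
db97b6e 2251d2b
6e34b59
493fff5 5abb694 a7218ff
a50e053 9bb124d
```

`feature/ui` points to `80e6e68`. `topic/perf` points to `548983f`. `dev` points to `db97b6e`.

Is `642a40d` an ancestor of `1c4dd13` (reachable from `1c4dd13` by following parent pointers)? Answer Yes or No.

Ancestors of 1c4dd13: {1c4dd13, 44f2d52, 493fff5, 5abb694, 6e34b59, a7218ff, e1af483}.
642a40d is not in that set, so it is not an ancestor of 1c4dd13.

No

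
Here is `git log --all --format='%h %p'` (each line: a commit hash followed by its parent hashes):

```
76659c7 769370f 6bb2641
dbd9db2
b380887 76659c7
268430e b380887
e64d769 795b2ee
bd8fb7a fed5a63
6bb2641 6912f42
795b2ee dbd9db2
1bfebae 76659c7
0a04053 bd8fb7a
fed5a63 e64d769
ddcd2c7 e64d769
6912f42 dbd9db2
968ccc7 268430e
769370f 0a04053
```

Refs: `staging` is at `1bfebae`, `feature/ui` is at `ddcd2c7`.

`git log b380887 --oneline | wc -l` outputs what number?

11

Walking parent pointers from b380887: reachable set = {0a04053, 6912f42, 6bb2641, 76659c7, 769370f, 795b2ee, b380887, bd8fb7a, dbd9db2, e64d769, fed5a63}.
That is 11 commits.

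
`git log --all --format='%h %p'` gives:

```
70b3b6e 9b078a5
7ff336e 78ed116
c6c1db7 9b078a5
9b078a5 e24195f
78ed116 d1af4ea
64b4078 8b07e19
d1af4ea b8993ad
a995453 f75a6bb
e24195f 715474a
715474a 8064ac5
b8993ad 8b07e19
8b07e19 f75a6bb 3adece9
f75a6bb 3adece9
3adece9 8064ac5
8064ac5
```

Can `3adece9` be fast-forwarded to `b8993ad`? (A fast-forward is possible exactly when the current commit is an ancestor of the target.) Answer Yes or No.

Yes

A fast-forward from 3adece9 to b8993ad is possible iff 3adece9 is an ancestor of b8993ad.
Ancestors of b8993ad: {3adece9, 8064ac5, 8b07e19, b8993ad, f75a6bb}.
3adece9 is among them, so fast-forward is possible.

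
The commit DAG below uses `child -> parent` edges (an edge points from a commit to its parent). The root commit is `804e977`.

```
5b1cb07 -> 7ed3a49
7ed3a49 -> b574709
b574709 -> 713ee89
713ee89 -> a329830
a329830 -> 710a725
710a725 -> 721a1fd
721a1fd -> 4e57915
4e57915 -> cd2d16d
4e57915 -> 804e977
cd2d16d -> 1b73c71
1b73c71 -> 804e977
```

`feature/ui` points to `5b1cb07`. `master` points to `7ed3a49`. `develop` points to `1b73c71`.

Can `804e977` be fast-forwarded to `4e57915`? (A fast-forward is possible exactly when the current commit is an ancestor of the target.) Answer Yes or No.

A fast-forward from 804e977 to 4e57915 is possible iff 804e977 is an ancestor of 4e57915.
Ancestors of 4e57915: {1b73c71, 4e57915, 804e977, cd2d16d}.
804e977 is among them, so fast-forward is possible.

Yes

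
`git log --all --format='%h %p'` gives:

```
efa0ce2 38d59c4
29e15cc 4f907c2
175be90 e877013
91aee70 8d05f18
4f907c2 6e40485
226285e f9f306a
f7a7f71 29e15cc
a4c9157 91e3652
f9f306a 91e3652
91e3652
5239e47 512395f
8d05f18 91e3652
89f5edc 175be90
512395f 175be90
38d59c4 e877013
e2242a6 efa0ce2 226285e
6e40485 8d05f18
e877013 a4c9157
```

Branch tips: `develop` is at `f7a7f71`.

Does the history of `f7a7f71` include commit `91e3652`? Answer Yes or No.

Ancestors of f7a7f71 (commits reachable by following parents): {29e15cc, 4f907c2, 6e40485, 8d05f18, 91e3652, f7a7f71}.
91e3652 is in that set, so it is an ancestor of f7a7f71.

Yes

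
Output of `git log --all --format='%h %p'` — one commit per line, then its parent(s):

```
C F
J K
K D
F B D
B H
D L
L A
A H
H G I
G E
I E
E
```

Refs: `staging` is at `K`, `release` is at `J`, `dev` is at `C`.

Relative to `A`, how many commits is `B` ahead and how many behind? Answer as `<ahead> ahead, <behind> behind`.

1 ahead, 1 behind

Reachable from B: {B, E, G, H, I}.
Reachable from A: {A, E, G, H, I}.
Only in B's history (ahead): {B} — 1.
Only in A's history (behind): {A} — 1.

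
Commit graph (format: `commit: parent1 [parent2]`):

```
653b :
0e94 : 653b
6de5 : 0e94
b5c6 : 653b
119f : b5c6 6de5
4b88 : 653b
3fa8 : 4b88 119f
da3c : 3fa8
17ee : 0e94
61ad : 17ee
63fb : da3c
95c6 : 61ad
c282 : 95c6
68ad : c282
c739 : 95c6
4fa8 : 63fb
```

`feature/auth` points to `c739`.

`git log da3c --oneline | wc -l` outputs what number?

8

Walking parent pointers from da3c: reachable set = {0e94, 119f, 3fa8, 4b88, 653b, 6de5, b5c6, da3c}.
That is 8 commits.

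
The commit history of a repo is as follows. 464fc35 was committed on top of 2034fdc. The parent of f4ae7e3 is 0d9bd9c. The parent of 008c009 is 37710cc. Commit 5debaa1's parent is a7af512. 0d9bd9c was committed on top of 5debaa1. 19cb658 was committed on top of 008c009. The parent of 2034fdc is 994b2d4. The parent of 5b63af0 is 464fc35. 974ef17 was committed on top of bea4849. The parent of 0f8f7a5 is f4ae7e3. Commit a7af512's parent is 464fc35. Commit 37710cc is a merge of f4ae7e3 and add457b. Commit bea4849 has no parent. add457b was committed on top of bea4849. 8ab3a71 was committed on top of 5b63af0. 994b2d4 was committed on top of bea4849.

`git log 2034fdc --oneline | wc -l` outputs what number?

Walking parent pointers from 2034fdc: reachable set = {2034fdc, 994b2d4, bea4849}.
That is 3 commits.

3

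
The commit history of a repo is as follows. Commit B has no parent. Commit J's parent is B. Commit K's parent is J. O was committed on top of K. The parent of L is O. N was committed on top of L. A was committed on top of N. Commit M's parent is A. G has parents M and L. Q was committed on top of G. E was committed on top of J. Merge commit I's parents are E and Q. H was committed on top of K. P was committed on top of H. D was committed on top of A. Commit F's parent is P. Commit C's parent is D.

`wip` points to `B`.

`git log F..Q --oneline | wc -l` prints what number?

Reachable from Q: {A, B, G, J, K, L, M, N, O, Q}.
Reachable from F: {B, F, H, J, K, P}.
In Q's history but not F's: {A, G, L, M, N, O, Q} — 7 commits.

7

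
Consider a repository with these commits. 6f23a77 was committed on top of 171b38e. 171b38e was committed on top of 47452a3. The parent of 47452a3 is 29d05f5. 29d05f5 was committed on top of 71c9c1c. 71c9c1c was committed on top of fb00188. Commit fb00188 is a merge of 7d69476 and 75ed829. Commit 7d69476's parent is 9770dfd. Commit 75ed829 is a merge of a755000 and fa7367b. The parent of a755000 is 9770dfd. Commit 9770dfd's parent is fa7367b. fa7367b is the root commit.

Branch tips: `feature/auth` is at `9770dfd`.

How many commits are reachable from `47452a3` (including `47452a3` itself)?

Walking parent pointers from 47452a3: reachable set = {29d05f5, 47452a3, 71c9c1c, 75ed829, 7d69476, 9770dfd, a755000, fa7367b, fb00188}.
That is 9 commits.

9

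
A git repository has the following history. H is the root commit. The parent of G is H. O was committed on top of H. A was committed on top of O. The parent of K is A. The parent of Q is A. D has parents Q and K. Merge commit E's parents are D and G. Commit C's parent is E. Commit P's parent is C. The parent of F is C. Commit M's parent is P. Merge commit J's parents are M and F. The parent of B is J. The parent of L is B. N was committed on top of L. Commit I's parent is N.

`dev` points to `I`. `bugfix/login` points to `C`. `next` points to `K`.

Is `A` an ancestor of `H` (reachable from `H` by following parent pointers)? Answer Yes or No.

No

Ancestors of H: {H}.
A is not in that set, so it is not an ancestor of H.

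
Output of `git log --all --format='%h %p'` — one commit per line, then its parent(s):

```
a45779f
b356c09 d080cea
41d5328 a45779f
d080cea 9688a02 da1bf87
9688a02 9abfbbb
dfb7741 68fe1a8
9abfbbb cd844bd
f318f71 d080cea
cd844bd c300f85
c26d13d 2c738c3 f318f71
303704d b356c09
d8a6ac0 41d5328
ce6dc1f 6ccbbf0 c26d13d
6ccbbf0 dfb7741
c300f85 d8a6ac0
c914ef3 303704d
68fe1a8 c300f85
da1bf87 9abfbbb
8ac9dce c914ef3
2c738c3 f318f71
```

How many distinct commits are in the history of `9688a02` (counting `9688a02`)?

7

Walking parent pointers from 9688a02: reachable set = {41d5328, 9688a02, 9abfbbb, a45779f, c300f85, cd844bd, d8a6ac0}.
That is 7 commits.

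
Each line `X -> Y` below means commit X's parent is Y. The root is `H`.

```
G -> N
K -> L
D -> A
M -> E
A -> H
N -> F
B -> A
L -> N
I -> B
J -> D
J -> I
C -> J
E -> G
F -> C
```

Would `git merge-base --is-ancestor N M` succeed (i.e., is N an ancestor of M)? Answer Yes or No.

Yes

Ancestors of M (commits reachable by following parents): {A, B, C, D, E, F, G, H, I, J, M, N}.
N is in that set, so it is an ancestor of M.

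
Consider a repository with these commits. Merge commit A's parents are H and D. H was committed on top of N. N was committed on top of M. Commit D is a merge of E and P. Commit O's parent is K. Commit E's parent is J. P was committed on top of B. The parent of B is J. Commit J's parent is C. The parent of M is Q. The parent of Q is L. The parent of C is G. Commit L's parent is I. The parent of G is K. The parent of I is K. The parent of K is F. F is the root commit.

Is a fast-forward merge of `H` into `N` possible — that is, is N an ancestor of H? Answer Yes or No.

A fast-forward from N to H is possible iff N is an ancestor of H.
Ancestors of H: {F, H, I, K, L, M, N, Q}.
N is among them, so fast-forward is possible.

Yes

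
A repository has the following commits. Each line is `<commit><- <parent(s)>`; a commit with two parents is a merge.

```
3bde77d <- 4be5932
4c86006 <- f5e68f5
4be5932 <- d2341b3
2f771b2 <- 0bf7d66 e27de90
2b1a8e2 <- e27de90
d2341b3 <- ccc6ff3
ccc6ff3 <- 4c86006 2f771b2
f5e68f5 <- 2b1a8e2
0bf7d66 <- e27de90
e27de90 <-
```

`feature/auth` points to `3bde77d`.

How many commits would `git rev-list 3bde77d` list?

Walking parent pointers from 3bde77d: reachable set = {0bf7d66, 2b1a8e2, 2f771b2, 3bde77d, 4be5932, 4c86006, ccc6ff3, d2341b3, e27de90, f5e68f5}.
That is 10 commits.

10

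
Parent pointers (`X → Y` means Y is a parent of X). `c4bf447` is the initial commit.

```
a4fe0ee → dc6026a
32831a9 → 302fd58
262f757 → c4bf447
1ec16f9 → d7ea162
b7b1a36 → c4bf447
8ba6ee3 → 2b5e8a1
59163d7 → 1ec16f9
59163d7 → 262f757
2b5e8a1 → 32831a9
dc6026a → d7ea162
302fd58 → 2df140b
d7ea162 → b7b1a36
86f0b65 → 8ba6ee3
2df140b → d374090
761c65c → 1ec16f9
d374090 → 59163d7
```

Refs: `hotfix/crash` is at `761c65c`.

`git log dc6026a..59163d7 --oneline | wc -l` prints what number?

Reachable from 59163d7: {1ec16f9, 262f757, 59163d7, b7b1a36, c4bf447, d7ea162}.
Reachable from dc6026a: {b7b1a36, c4bf447, d7ea162, dc6026a}.
In 59163d7's history but not dc6026a's: {1ec16f9, 262f757, 59163d7} — 3 commits.

3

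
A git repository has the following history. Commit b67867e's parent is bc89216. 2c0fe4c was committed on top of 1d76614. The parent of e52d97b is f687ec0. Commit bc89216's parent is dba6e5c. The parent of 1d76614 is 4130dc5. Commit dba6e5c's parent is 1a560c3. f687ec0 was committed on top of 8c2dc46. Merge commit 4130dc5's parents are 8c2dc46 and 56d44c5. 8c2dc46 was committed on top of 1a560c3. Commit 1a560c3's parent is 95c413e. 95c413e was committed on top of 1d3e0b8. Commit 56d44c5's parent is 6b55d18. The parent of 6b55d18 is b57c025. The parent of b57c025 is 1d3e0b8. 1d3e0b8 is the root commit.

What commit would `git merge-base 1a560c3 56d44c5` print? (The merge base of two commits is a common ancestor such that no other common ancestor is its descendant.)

Ancestors of 1a560c3: {1a560c3, 1d3e0b8, 95c413e}.
Ancestors of 56d44c5: {1d3e0b8, 56d44c5, 6b55d18, b57c025}.
Common ancestors: {1d3e0b8}.
The only common ancestor is 1d3e0b8, so it is the merge base.

1d3e0b8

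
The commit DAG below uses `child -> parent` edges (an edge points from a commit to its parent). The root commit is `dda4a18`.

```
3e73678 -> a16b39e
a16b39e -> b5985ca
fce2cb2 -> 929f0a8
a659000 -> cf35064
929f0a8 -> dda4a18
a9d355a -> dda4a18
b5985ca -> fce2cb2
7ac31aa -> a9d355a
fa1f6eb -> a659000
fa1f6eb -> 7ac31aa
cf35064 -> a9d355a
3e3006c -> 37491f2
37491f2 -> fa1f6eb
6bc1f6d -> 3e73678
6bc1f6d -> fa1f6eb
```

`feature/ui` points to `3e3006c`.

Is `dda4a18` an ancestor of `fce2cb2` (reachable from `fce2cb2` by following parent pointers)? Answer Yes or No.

Ancestors of fce2cb2 (commits reachable by following parents): {929f0a8, dda4a18, fce2cb2}.
dda4a18 is in that set, so it is an ancestor of fce2cb2.

Yes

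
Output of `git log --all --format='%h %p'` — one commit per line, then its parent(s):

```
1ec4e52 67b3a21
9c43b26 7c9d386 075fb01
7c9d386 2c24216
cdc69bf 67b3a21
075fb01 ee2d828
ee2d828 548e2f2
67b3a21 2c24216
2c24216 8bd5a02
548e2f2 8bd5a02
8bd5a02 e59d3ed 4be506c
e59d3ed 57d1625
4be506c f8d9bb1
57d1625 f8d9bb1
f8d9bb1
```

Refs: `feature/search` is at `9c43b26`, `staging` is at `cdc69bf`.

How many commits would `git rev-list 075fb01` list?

8

Walking parent pointers from 075fb01: reachable set = {075fb01, 4be506c, 548e2f2, 57d1625, 8bd5a02, e59d3ed, ee2d828, f8d9bb1}.
That is 8 commits.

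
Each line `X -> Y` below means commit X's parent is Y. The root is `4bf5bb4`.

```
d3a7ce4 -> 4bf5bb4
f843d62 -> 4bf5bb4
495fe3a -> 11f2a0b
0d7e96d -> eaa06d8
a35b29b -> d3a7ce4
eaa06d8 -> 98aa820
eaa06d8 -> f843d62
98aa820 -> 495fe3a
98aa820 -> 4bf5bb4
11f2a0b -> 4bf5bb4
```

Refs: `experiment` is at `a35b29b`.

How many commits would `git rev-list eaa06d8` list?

6

Walking parent pointers from eaa06d8: reachable set = {11f2a0b, 495fe3a, 4bf5bb4, 98aa820, eaa06d8, f843d62}.
That is 6 commits.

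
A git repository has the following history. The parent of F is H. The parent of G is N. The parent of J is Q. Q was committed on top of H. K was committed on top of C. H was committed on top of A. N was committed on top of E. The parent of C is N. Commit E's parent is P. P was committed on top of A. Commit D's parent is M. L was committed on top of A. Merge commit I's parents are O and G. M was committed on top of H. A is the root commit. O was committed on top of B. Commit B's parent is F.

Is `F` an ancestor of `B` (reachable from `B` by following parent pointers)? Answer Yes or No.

Yes

Ancestors of B (commits reachable by following parents): {A, B, F, H}.
F is in that set, so it is an ancestor of B.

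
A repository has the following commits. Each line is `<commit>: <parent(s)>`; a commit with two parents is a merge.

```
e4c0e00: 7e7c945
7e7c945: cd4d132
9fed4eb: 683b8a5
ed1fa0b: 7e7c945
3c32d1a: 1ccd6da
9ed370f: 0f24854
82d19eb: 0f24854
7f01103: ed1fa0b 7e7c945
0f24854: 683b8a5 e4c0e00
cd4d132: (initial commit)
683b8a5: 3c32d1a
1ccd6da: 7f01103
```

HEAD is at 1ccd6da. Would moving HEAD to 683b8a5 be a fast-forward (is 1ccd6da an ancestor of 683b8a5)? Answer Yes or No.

A fast-forward from 1ccd6da to 683b8a5 is possible iff 1ccd6da is an ancestor of 683b8a5.
Ancestors of 683b8a5: {1ccd6da, 3c32d1a, 683b8a5, 7e7c945, 7f01103, cd4d132, ed1fa0b}.
1ccd6da is among them, so fast-forward is possible.

Yes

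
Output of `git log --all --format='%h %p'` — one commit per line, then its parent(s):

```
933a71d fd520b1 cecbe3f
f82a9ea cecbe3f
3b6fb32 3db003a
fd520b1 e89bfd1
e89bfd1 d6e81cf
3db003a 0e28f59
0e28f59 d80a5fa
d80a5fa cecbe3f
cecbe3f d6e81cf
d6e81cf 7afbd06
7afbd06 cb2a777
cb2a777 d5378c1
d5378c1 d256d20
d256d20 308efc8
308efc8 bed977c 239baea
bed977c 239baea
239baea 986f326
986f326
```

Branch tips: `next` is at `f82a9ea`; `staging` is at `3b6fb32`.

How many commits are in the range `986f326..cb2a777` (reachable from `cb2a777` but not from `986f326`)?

Reachable from cb2a777: {239baea, 308efc8, 986f326, bed977c, cb2a777, d256d20, d5378c1}.
Reachable from 986f326: {986f326}.
In cb2a777's history but not 986f326's: {239baea, 308efc8, bed977c, cb2a777, d256d20, d5378c1} — 6 commits.

6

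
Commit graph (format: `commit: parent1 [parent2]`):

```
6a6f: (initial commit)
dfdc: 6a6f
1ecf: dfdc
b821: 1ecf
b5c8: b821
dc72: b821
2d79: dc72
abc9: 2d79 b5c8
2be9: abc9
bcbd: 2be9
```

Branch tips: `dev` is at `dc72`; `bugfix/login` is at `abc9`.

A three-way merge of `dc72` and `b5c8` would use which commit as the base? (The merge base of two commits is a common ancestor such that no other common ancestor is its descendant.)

Ancestors of dc72: {1ecf, 6a6f, b821, dc72, dfdc}.
Ancestors of b5c8: {1ecf, 6a6f, b5c8, b821, dfdc}.
Common ancestors: {1ecf, 6a6f, b821, dfdc}.
Among these, b821 is not an ancestor of any other common ancestor — it is the merge base.

b821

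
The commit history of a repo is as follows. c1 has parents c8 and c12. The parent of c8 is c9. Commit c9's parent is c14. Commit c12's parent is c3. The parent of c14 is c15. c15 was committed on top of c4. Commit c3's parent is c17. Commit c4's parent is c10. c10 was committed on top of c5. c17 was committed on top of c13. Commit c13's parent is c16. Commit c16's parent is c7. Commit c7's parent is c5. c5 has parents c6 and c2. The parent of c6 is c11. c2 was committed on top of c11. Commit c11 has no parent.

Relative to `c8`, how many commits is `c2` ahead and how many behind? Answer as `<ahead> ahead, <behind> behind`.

0 ahead, 8 behind

Reachable from c2: {c11, c2}.
Reachable from c8: {c10, c11, c14, c15, c2, c4, c5, c6, c8, c9}.
Only in c2's history (ahead): {} — 0.
Only in c8's history (behind): {c10, c14, c15, c4, c5, c6, c8, c9} — 8.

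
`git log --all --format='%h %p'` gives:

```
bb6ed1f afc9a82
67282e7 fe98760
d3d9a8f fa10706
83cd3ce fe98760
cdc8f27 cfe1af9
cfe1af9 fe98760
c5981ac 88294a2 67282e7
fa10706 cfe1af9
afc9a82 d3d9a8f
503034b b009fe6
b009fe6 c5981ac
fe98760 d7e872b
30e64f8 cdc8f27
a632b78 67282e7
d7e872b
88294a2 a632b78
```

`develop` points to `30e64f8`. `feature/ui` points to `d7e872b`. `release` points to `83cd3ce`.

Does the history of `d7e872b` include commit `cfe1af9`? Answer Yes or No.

Ancestors of d7e872b: {d7e872b}.
cfe1af9 is not in that set, so it is not an ancestor of d7e872b.

No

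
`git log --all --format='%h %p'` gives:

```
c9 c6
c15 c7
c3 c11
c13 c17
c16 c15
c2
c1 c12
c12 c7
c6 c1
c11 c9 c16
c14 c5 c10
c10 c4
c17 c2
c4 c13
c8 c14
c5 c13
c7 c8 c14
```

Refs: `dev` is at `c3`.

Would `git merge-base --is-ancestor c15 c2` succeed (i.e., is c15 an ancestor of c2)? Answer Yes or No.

Ancestors of c2: {c2}.
c15 is not in that set, so it is not an ancestor of c2.

No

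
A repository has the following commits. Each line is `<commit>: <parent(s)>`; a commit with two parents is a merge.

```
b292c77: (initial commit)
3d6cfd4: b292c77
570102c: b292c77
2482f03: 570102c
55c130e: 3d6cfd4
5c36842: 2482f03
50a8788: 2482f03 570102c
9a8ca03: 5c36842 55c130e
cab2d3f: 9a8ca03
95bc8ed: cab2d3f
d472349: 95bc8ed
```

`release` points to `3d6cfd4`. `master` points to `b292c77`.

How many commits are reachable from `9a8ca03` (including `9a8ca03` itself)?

Walking parent pointers from 9a8ca03: reachable set = {2482f03, 3d6cfd4, 55c130e, 570102c, 5c36842, 9a8ca03, b292c77}.
That is 7 commits.

7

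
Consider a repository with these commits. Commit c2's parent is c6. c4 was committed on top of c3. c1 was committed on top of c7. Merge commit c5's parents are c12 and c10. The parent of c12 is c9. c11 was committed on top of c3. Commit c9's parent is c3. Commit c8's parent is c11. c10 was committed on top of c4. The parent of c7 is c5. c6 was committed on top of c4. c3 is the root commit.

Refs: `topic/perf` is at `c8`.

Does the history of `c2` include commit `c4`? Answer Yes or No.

Ancestors of c2 (commits reachable by following parents): {c2, c3, c4, c6}.
c4 is in that set, so it is an ancestor of c2.

Yes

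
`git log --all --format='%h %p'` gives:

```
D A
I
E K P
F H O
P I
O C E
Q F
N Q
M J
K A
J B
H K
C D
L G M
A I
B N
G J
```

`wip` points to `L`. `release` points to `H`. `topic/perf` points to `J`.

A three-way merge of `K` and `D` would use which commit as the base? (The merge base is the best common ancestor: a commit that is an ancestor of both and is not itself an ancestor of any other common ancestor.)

Ancestors of K: {A, I, K}.
Ancestors of D: {A, D, I}.
Common ancestors: {A, I}.
Among these, A is not an ancestor of any other common ancestor — it is the merge base.

A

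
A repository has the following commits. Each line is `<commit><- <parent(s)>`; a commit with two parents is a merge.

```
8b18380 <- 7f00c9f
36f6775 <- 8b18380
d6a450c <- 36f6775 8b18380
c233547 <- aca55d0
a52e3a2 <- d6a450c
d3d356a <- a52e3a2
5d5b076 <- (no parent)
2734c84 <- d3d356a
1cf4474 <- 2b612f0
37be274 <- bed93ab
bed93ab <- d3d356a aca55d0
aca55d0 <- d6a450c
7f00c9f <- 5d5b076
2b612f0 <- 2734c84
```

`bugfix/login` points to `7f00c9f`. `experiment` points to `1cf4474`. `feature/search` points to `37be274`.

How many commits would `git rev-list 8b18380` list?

Walking parent pointers from 8b18380: reachable set = {5d5b076, 7f00c9f, 8b18380}.
That is 3 commits.

3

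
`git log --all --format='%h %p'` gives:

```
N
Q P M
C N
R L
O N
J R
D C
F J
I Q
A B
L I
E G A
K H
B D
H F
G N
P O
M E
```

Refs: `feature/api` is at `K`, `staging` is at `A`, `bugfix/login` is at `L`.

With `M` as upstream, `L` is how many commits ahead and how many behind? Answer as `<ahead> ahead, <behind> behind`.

5 ahead, 0 behind

Reachable from L: {A, B, C, D, E, G, I, L, M, N, O, P, Q}.
Reachable from M: {A, B, C, D, E, G, M, N}.
Only in L's history (ahead): {I, L, O, P, Q} — 5.
Only in M's history (behind): {} — 0.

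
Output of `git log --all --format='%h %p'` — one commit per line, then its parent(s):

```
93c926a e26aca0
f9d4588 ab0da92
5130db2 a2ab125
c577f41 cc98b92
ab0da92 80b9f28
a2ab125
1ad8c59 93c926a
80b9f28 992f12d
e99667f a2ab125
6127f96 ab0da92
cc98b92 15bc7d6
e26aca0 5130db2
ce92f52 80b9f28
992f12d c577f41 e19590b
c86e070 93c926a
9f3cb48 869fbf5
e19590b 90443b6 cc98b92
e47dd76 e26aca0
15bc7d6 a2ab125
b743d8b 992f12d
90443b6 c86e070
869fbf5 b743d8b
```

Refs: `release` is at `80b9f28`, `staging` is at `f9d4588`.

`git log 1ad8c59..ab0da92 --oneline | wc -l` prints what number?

Reachable from ab0da92: {15bc7d6, 5130db2, 80b9f28, 90443b6, 93c926a, 992f12d, a2ab125, ab0da92, c577f41, c86e070, cc98b92, e19590b, e26aca0}.
Reachable from 1ad8c59: {1ad8c59, 5130db2, 93c926a, a2ab125, e26aca0}.
In ab0da92's history but not 1ad8c59's: {15bc7d6, 80b9f28, 90443b6, 992f12d, ab0da92, c577f41, c86e070, cc98b92, e19590b} — 9 commits.

9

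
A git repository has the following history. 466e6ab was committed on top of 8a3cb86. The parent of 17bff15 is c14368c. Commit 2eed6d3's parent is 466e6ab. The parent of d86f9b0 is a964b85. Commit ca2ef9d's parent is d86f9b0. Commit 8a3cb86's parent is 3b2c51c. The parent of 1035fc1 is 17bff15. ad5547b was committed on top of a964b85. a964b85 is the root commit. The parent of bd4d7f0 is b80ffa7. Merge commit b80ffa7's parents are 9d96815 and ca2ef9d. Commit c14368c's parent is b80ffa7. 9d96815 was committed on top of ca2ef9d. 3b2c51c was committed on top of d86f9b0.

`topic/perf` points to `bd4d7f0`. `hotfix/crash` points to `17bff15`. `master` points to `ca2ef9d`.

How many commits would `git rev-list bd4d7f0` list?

Walking parent pointers from bd4d7f0: reachable set = {9d96815, a964b85, b80ffa7, bd4d7f0, ca2ef9d, d86f9b0}.
That is 6 commits.

6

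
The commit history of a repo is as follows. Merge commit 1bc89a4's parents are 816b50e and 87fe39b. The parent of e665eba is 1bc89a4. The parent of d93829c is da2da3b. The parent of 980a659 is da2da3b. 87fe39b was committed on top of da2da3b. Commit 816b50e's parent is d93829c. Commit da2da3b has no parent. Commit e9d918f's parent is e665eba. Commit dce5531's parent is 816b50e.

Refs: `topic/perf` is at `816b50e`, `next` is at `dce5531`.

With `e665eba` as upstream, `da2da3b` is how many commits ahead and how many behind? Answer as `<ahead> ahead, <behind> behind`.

Reachable from da2da3b: {da2da3b}.
Reachable from e665eba: {1bc89a4, 816b50e, 87fe39b, d93829c, da2da3b, e665eba}.
Only in da2da3b's history (ahead): {} — 0.
Only in e665eba's history (behind): {1bc89a4, 816b50e, 87fe39b, d93829c, e665eba} — 5.

0 ahead, 5 behind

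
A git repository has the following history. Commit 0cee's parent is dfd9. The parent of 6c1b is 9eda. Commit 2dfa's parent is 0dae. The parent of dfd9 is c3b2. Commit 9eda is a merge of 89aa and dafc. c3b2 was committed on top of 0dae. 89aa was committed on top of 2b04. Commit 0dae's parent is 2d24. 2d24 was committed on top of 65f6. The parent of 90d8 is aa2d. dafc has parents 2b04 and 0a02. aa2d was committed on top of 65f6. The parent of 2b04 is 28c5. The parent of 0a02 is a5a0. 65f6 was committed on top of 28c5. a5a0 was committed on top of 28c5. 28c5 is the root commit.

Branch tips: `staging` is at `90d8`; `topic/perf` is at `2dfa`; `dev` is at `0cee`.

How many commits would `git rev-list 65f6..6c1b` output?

Reachable from 6c1b: {0a02, 28c5, 2b04, 6c1b, 89aa, 9eda, a5a0, dafc}.
Reachable from 65f6: {28c5, 65f6}.
In 6c1b's history but not 65f6's: {0a02, 2b04, 6c1b, 89aa, 9eda, a5a0, dafc} — 7 commits.

7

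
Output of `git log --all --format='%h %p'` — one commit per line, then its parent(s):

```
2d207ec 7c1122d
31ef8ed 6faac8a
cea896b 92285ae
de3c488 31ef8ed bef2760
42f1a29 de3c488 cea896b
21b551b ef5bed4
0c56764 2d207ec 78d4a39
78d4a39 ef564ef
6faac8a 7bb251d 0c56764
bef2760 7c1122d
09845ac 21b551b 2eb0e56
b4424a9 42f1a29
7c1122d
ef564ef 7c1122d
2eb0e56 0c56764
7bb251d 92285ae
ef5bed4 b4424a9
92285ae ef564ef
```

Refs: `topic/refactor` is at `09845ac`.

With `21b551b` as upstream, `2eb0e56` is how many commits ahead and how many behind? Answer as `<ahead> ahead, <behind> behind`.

Reachable from 2eb0e56: {0c56764, 2d207ec, 2eb0e56, 78d4a39, 7c1122d, ef564ef}.
Reachable from 21b551b: {0c56764, 21b551b, 2d207ec, 31ef8ed, 42f1a29, 6faac8a, 78d4a39, 7bb251d, 7c1122d, 92285ae, b4424a9, bef2760, cea896b, de3c488, ef564ef, ef5bed4}.
Only in 2eb0e56's history (ahead): {2eb0e56} — 1.
Only in 21b551b's history (behind): {21b551b, 31ef8ed, 42f1a29, 6faac8a, 7bb251d, 92285ae, b4424a9, bef2760, cea896b, de3c488, ef5bed4} — 11.

1 ahead, 11 behind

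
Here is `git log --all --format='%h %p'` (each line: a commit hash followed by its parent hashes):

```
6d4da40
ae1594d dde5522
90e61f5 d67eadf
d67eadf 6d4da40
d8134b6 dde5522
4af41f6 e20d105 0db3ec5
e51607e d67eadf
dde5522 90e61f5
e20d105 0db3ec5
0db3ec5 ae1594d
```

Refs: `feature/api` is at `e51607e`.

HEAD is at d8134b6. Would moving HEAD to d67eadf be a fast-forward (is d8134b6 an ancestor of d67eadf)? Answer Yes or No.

No

A fast-forward from d8134b6 to d67eadf is possible iff d8134b6 is an ancestor of d67eadf.
Ancestors of d67eadf: {6d4da40, d67eadf}.
d8134b6 is not among them, so fast-forward is not possible.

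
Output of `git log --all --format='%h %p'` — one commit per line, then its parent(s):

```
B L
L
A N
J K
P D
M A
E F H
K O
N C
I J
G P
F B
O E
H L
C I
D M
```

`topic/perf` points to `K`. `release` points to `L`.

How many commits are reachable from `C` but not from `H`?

Reachable from C: {B, C, E, F, H, I, J, K, L, O}.
Reachable from H: {H, L}.
In C's history but not H's: {B, C, E, F, I, J, K, O} — 8 commits.

8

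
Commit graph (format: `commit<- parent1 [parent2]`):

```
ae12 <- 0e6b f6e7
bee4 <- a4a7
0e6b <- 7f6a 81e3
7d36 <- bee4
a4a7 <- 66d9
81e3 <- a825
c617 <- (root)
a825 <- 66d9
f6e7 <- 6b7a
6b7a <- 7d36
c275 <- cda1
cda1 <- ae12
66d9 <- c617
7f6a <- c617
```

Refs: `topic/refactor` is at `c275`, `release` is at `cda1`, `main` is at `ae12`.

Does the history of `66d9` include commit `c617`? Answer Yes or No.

Ancestors of 66d9 (commits reachable by following parents): {66d9, c617}.
c617 is in that set, so it is an ancestor of 66d9.

Yes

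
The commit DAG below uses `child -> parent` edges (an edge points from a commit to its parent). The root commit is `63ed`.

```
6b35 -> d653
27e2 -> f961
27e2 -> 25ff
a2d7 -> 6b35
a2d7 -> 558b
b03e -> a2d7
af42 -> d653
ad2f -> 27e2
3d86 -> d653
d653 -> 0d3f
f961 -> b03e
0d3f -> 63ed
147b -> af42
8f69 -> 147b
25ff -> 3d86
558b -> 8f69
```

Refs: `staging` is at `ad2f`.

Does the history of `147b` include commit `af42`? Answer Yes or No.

Ancestors of 147b (commits reachable by following parents): {0d3f, 147b, 63ed, af42, d653}.
af42 is in that set, so it is an ancestor of 147b.

Yes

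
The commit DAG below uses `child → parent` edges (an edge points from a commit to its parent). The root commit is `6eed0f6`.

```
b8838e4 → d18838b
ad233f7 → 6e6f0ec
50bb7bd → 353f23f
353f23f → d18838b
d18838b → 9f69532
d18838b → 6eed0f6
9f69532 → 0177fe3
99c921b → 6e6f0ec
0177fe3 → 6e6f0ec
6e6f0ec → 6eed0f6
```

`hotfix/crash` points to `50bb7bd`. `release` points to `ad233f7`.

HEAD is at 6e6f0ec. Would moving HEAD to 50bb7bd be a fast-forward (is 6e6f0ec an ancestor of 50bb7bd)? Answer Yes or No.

Yes

A fast-forward from 6e6f0ec to 50bb7bd is possible iff 6e6f0ec is an ancestor of 50bb7bd.
Ancestors of 50bb7bd: {0177fe3, 353f23f, 50bb7bd, 6e6f0ec, 6eed0f6, 9f69532, d18838b}.
6e6f0ec is among them, so fast-forward is possible.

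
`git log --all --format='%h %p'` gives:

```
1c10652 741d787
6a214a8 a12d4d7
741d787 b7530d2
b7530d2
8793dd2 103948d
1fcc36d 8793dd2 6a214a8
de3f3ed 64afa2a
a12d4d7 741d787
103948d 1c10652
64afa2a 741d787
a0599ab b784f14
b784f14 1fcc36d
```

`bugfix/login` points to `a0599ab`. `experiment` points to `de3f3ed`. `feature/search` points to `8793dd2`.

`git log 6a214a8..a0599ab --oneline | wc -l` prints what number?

6

Reachable from a0599ab: {103948d, 1c10652, 1fcc36d, 6a214a8, 741d787, 8793dd2, a0599ab, a12d4d7, b7530d2, b784f14}.
Reachable from 6a214a8: {6a214a8, 741d787, a12d4d7, b7530d2}.
In a0599ab's history but not 6a214a8's: {103948d, 1c10652, 1fcc36d, 8793dd2, a0599ab, b784f14} — 6 commits.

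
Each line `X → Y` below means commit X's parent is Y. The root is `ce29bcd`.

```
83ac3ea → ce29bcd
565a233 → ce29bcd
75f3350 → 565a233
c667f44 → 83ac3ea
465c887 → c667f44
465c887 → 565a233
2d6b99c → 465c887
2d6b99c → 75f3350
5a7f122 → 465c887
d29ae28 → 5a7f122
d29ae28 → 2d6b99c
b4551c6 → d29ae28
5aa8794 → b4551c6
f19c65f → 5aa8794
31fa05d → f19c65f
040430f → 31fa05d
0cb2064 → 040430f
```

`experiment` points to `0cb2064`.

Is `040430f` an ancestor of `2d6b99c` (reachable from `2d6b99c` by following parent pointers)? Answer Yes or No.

Ancestors of 2d6b99c: {2d6b99c, 465c887, 565a233, 75f3350, 83ac3ea, c667f44, ce29bcd}.
040430f is not in that set, so it is not an ancestor of 2d6b99c.

No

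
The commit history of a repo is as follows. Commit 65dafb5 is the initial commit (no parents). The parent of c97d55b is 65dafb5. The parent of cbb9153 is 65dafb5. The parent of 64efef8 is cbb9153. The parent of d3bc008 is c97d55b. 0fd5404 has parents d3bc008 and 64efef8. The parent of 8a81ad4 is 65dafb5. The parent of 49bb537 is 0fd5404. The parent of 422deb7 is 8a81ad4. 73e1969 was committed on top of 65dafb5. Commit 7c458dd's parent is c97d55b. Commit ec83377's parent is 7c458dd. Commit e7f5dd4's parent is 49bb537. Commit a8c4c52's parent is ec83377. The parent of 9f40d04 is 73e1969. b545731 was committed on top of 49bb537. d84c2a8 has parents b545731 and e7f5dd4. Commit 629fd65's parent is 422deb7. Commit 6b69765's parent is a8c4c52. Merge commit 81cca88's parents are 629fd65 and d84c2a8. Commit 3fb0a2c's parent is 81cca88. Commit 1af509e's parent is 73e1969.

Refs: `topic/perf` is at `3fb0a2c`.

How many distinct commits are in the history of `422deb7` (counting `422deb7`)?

Walking parent pointers from 422deb7: reachable set = {422deb7, 65dafb5, 8a81ad4}.
That is 3 commits.

3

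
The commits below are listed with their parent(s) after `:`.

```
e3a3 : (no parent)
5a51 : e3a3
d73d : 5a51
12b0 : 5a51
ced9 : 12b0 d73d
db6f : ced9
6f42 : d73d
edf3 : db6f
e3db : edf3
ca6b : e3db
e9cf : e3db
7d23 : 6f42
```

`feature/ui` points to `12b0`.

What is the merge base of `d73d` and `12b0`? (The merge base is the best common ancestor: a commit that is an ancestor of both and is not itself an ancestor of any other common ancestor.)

Ancestors of d73d: {5a51, d73d, e3a3}.
Ancestors of 12b0: {12b0, 5a51, e3a3}.
Common ancestors: {5a51, e3a3}.
Among these, 5a51 is not an ancestor of any other common ancestor — it is the merge base.

5a51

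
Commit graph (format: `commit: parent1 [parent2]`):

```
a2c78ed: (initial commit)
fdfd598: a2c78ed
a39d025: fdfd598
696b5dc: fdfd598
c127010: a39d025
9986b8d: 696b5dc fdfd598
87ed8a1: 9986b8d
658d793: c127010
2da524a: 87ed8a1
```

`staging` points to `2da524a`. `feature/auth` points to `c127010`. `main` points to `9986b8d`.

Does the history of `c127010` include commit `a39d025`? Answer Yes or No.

Yes

Ancestors of c127010 (commits reachable by following parents): {a2c78ed, a39d025, c127010, fdfd598}.
a39d025 is in that set, so it is an ancestor of c127010.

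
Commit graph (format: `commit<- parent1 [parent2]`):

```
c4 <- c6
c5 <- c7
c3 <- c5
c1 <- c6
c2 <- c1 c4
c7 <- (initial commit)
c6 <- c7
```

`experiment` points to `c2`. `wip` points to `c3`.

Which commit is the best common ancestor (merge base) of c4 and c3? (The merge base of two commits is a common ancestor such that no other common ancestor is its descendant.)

c7

Ancestors of c4: {c4, c6, c7}.
Ancestors of c3: {c3, c5, c7}.
Common ancestors: {c7}.
The only common ancestor is c7, so it is the merge base.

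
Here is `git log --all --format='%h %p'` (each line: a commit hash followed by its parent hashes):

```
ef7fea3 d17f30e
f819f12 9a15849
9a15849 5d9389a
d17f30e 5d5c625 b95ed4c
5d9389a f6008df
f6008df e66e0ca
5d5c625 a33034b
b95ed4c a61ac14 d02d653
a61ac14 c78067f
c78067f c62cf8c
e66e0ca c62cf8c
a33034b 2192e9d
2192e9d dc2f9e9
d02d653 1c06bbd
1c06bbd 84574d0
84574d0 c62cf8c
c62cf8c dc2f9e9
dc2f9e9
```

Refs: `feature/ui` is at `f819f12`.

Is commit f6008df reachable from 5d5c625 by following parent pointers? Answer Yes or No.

No

Ancestors of 5d5c625: {2192e9d, 5d5c625, a33034b, dc2f9e9}.
f6008df is not in that set, so it is not an ancestor of 5d5c625.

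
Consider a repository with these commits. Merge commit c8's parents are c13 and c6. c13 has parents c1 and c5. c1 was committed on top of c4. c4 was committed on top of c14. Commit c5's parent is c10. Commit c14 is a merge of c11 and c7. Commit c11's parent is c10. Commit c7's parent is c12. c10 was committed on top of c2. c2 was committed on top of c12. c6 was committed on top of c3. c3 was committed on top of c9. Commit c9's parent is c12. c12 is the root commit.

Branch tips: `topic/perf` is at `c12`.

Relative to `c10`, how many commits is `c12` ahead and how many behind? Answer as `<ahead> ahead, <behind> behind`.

0 ahead, 2 behind

Reachable from c12: {c12}.
Reachable from c10: {c10, c12, c2}.
Only in c12's history (ahead): {} — 0.
Only in c10's history (behind): {c10, c2} — 2.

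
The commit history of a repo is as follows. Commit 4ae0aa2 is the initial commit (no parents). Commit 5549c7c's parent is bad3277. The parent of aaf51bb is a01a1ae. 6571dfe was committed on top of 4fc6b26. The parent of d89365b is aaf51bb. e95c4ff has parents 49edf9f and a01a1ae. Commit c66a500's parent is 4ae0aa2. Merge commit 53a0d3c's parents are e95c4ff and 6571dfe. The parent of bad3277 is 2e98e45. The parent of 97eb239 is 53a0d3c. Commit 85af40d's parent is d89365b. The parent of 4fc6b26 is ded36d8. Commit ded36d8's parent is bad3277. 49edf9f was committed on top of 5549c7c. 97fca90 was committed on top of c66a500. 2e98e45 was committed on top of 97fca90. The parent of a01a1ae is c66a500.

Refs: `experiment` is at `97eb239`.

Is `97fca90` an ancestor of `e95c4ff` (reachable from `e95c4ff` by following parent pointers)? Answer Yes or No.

Yes

Ancestors of e95c4ff (commits reachable by following parents): {2e98e45, 49edf9f, 4ae0aa2, 5549c7c, 97fca90, a01a1ae, bad3277, c66a500, e95c4ff}.
97fca90 is in that set, so it is an ancestor of e95c4ff.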